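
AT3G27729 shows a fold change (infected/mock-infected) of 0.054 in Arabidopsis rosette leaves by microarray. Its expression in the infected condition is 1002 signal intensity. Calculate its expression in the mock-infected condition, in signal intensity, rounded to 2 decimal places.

mock-infected expression = 1002 / 0.054 = 18555.56

18555.56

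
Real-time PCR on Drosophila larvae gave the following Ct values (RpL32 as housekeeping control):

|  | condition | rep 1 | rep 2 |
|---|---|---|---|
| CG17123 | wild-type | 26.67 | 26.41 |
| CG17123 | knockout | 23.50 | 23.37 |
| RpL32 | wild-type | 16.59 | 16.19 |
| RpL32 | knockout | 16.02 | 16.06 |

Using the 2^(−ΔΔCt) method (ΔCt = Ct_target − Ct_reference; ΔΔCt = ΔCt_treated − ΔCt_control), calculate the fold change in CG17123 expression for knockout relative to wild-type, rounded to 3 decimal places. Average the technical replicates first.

6.751

Mean Ct: CG17123 wild-type 26.540; CG17123 knockout 23.435; RpL32 wild-type 16.390; RpL32 knockout 16.040
ΔCt(wild-type) = 26.540 − 16.390 = 10.150
ΔCt(knockout) = 23.435 − 16.040 = 7.395
ΔΔCt = 7.395 − 10.150 = -2.755
Fold change = 2^(−(-2.755)) = 2^2.755 = 6.7505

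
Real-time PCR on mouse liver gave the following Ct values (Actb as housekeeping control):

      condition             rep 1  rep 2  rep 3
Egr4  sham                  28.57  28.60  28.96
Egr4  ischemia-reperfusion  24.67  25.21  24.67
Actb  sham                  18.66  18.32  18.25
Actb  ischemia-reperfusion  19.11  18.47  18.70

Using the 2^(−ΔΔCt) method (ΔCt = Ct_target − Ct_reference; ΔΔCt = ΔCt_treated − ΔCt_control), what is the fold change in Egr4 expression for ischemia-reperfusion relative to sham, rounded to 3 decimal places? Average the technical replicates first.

Mean Ct: Egr4 sham 28.710; Egr4 ischemia-reperfusion 24.850; Actb sham 18.410; Actb ischemia-reperfusion 18.760
ΔCt(sham) = 28.710 − 18.410 = 10.300
ΔCt(ischemia-reperfusion) = 24.850 − 18.760 = 6.090
ΔΔCt = 6.090 − 10.300 = -4.210
Fold change = 2^(−(-4.210)) = 2^4.210 = 18.5070

18.507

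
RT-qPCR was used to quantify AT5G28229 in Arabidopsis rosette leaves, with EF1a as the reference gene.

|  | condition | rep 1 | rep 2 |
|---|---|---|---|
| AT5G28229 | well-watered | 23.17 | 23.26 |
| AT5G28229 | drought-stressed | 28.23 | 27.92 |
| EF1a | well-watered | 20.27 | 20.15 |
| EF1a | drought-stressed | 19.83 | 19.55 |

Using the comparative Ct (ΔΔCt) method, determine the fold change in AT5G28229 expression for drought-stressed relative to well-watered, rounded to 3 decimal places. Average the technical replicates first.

Mean Ct: AT5G28229 well-watered 23.215; AT5G28229 drought-stressed 28.075; EF1a well-watered 20.210; EF1a drought-stressed 19.690
ΔCt(well-watered) = 23.215 − 20.210 = 3.005
ΔCt(drought-stressed) = 28.075 − 19.690 = 8.385
ΔΔCt = 8.385 − 3.005 = 5.380
Fold change = 2^(−5.380) = 0.0240

0.024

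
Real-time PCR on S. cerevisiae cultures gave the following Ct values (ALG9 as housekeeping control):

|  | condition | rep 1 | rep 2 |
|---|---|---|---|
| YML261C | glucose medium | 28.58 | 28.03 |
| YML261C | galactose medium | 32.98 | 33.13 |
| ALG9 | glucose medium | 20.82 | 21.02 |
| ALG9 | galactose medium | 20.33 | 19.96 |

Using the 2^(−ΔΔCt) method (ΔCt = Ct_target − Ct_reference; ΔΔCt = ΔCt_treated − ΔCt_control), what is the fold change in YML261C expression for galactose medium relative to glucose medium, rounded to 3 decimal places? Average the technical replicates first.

0.022

Mean Ct: YML261C glucose medium 28.305; YML261C galactose medium 33.055; ALG9 glucose medium 20.920; ALG9 galactose medium 20.145
ΔCt(glucose medium) = 28.305 − 20.920 = 7.385
ΔCt(galactose medium) = 33.055 − 20.145 = 12.910
ΔΔCt = 12.910 − 7.385 = 5.525
Fold change = 2^(−5.525) = 0.0217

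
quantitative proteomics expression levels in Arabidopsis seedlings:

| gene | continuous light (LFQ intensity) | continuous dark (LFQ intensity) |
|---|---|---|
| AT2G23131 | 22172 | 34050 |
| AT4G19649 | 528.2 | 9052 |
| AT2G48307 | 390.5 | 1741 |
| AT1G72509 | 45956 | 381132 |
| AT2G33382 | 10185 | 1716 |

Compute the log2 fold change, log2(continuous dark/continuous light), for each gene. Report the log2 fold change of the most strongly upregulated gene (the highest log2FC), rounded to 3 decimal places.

4.099

log2(34050/22172) = 0.619  (AT2G23131)
log2(9052/528.2) = 4.099  (AT4G19649)
log2(1741/390.5) = 2.157  (AT2G48307)
log2(381132/45956) = 3.052  (AT1G72509)
log2(1716/10185) = -2.569  (AT2G33382)
AT4G19649 is most strongly upregulated.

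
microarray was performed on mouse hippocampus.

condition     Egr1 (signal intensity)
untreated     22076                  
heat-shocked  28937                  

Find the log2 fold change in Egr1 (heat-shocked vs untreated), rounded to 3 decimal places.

Fold change = 28937 / 22076 = 1.3108
log2(1.3108) = 0.3904

0.390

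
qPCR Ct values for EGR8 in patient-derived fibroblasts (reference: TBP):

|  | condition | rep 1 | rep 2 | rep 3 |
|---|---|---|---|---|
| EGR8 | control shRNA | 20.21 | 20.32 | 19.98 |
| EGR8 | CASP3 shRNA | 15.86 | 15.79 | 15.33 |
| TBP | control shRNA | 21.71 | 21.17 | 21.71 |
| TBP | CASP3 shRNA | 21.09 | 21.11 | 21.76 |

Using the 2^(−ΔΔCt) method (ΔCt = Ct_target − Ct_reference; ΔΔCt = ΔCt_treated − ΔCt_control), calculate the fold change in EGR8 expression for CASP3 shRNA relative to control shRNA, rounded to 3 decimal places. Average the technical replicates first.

Mean Ct: EGR8 control shRNA 20.170; EGR8 CASP3 shRNA 15.660; TBP control shRNA 21.530; TBP CASP3 shRNA 21.320
ΔCt(control shRNA) = 20.170 − 21.530 = -1.360
ΔCt(CASP3 shRNA) = 15.660 − 21.320 = -5.660
ΔΔCt = -5.660 − (-1.360) = -4.300
Fold change = 2^(−(-4.300)) = 2^4.300 = 19.6983

19.698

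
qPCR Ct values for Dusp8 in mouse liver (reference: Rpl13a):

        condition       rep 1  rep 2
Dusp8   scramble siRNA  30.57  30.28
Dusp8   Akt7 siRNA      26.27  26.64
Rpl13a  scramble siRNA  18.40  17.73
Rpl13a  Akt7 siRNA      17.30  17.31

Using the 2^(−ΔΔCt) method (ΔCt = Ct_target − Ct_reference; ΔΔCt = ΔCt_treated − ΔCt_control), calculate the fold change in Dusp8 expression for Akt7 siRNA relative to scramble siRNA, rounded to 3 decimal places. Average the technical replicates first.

9.254

Mean Ct: Dusp8 scramble siRNA 30.425; Dusp8 Akt7 siRNA 26.455; Rpl13a scramble siRNA 18.065; Rpl13a Akt7 siRNA 17.305
ΔCt(scramble siRNA) = 30.425 − 18.065 = 12.360
ΔCt(Akt7 siRNA) = 26.455 − 17.305 = 9.150
ΔΔCt = 9.150 − 12.360 = -3.210
Fold change = 2^(−(-3.210)) = 2^3.210 = 9.2535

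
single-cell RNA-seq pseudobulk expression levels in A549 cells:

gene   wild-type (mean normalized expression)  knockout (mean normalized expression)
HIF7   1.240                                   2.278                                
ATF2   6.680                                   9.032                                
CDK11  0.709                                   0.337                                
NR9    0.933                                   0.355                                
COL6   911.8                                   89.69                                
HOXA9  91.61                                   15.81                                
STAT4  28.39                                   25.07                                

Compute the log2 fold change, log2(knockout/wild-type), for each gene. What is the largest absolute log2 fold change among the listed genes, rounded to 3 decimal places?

log2(2.278/1.240) = 0.877  (HIF7)
log2(9.032/6.680) = 0.435  (ATF2)
log2(0.337/0.709) = -1.073  (CDK11)
log2(0.355/0.933) = -1.394  (NR9)
log2(89.69/911.8) = -3.346  (COL6)
log2(15.81/91.61) = -2.535  (HOXA9)
log2(25.07/28.39) = -0.179  (STAT4)
The largest magnitude belongs to COL6.

3.346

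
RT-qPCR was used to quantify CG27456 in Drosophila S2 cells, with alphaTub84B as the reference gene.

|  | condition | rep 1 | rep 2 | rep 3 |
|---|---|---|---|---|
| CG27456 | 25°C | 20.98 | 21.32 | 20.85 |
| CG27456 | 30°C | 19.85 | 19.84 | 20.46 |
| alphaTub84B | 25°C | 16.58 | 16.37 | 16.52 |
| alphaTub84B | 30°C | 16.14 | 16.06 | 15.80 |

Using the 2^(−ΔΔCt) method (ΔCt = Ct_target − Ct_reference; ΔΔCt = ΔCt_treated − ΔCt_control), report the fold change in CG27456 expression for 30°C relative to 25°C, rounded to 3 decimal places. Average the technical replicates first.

Mean Ct: CG27456 25°C 21.050; CG27456 30°C 20.050; alphaTub84B 25°C 16.490; alphaTub84B 30°C 16.000
ΔCt(25°C) = 21.050 − 16.490 = 4.560
ΔCt(30°C) = 20.050 − 16.000 = 4.050
ΔΔCt = 4.050 − 4.560 = -0.510
Fold change = 2^(−(-0.510)) = 2^0.510 = 1.4241

1.424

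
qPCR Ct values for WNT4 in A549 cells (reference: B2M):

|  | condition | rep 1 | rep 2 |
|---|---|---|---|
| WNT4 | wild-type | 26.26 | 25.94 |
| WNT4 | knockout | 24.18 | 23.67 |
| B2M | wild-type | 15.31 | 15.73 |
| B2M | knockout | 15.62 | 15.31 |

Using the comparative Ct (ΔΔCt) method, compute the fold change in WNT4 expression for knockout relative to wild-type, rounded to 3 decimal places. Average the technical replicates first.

4.347

Mean Ct: WNT4 wild-type 26.100; WNT4 knockout 23.925; B2M wild-type 15.520; B2M knockout 15.465
ΔCt(wild-type) = 26.100 − 15.520 = 10.580
ΔCt(knockout) = 23.925 − 15.465 = 8.460
ΔΔCt = 8.460 − 10.580 = -2.120
Fold change = 2^(−(-2.120)) = 2^2.120 = 4.3469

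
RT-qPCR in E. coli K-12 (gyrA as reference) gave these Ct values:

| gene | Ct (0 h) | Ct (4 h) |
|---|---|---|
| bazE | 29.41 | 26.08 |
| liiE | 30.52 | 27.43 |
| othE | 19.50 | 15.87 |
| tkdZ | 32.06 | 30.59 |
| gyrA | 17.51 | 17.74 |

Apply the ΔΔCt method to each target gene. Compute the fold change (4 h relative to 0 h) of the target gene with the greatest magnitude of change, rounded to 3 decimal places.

14.520

bazE: ΔΔCt = (26.08−17.74) − (29.41−17.51) = 8.34 − 11.90 = -3.56; fold change = 2^3.56 = 11.794
liiE: ΔΔCt = (27.43−17.74) − (30.52−17.51) = 9.69 − 13.01 = -3.32; fold change = 2^3.32 = 9.987
othE: ΔΔCt = (15.87−17.74) − (19.50−17.51) = -1.87 − 1.99 = -3.86; fold change = 2^3.86 = 14.520
tkdZ: ΔΔCt = (30.59−17.74) − (32.06−17.51) = 12.85 − 14.55 = -1.70; fold change = 2^1.70 = 3.249
othE has the largest |ΔΔCt| = 3.86.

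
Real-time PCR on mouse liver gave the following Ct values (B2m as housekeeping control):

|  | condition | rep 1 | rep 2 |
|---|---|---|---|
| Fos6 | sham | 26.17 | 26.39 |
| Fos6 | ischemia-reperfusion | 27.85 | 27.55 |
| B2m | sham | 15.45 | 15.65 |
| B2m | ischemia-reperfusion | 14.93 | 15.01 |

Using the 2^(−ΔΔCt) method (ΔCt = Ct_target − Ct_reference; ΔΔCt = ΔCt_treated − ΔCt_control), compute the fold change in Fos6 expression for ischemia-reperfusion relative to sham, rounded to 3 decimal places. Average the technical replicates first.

0.250

Mean Ct: Fos6 sham 26.280; Fos6 ischemia-reperfusion 27.700; B2m sham 15.550; B2m ischemia-reperfusion 14.970
ΔCt(sham) = 26.280 − 15.550 = 10.730
ΔCt(ischemia-reperfusion) = 27.700 − 14.970 = 12.730
ΔΔCt = 12.730 − 10.730 = 2.000
Fold change = 2^(−2.000) = 0.2500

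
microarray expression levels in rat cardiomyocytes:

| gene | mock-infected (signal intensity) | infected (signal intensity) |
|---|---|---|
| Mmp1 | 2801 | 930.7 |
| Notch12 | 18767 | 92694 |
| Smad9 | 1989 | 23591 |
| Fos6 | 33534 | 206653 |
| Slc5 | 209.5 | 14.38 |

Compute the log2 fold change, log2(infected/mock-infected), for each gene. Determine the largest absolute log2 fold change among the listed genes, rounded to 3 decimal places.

3.865

log2(930.7/2801) = -1.590  (Mmp1)
log2(92694/18767) = 2.304  (Notch12)
log2(23591/1989) = 3.568  (Smad9)
log2(206653/33534) = 2.624  (Fos6)
log2(14.38/209.5) = -3.865  (Slc5)
The largest magnitude belongs to Slc5.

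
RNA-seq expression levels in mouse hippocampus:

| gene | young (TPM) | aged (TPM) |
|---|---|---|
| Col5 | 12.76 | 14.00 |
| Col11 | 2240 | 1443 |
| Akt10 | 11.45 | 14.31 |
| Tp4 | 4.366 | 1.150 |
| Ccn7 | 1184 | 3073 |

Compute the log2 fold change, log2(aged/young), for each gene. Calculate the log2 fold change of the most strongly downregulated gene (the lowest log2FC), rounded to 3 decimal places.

-1.925

log2(14.00/12.76) = 0.134  (Col5)
log2(1443/2240) = -0.634  (Col11)
log2(14.31/11.45) = 0.322  (Akt10)
log2(1.150/4.366) = -1.925  (Tp4)
log2(3073/1184) = 1.376  (Ccn7)
Tp4 is most strongly downregulated.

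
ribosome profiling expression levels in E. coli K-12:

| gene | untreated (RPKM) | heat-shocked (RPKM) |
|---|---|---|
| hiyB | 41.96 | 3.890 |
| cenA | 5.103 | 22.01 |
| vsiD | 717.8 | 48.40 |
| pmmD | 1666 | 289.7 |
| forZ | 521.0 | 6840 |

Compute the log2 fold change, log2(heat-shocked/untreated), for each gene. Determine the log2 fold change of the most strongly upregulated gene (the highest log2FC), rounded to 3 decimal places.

log2(3.890/41.96) = -3.431  (hiyB)
log2(22.01/5.103) = 2.109  (cenA)
log2(48.40/717.8) = -3.891  (vsiD)
log2(289.7/1666) = -2.524  (pmmD)
log2(6840/521.0) = 3.715  (forZ)
forZ is most strongly upregulated.

3.715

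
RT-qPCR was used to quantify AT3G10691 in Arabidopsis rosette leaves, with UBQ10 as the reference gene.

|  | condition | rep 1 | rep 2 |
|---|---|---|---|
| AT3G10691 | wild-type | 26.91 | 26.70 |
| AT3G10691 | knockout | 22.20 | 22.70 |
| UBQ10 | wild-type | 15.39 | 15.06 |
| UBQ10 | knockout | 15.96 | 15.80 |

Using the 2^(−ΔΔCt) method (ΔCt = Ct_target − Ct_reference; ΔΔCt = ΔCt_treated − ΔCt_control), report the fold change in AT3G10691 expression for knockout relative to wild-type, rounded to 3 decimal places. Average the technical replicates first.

32.223

Mean Ct: AT3G10691 wild-type 26.805; AT3G10691 knockout 22.450; UBQ10 wild-type 15.225; UBQ10 knockout 15.880
ΔCt(wild-type) = 26.805 − 15.225 = 11.580
ΔCt(knockout) = 22.450 − 15.880 = 6.570
ΔΔCt = 6.570 − 11.580 = -5.010
Fold change = 2^(−(-5.010)) = 2^5.010 = 32.2226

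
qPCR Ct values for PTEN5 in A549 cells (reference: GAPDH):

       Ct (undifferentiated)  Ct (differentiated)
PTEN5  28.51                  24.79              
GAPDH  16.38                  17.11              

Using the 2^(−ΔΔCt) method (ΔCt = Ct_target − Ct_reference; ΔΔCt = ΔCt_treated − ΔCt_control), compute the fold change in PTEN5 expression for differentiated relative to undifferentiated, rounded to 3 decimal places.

ΔCt(undifferentiated) = 28.510 − 16.380 = 12.130
ΔCt(differentiated) = 24.790 − 17.110 = 7.680
ΔΔCt = 7.680 − 12.130 = -4.450
Fold change = 2^(−(-4.450)) = 2^4.450 = 21.8566

21.857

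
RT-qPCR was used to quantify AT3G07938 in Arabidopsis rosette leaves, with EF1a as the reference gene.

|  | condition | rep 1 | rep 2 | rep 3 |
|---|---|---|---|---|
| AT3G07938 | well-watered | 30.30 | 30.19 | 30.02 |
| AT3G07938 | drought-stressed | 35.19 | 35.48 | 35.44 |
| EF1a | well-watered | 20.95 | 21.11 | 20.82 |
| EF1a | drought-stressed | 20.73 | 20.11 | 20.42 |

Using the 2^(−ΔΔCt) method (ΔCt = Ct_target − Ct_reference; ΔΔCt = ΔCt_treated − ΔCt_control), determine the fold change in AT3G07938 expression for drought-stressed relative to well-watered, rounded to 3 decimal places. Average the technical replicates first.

0.019

Mean Ct: AT3G07938 well-watered 30.170; AT3G07938 drought-stressed 35.370; EF1a well-watered 20.960; EF1a drought-stressed 20.420
ΔCt(well-watered) = 30.170 − 20.960 = 9.210
ΔCt(drought-stressed) = 35.370 − 20.420 = 14.950
ΔΔCt = 14.950 − 9.210 = 5.740
Fold change = 2^(−5.740) = 0.0187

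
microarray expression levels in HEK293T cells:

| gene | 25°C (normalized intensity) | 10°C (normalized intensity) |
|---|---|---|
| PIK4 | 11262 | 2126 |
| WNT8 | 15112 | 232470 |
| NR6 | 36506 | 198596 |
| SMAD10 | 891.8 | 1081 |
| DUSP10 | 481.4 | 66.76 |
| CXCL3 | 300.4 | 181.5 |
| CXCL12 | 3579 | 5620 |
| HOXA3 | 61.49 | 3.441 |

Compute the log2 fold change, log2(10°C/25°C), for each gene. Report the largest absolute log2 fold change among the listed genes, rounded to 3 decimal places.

log2(2126/11262) = -2.405  (PIK4)
log2(232470/15112) = 3.943  (WNT8)
log2(198596/36506) = 2.444  (NR6)
log2(1081/891.8) = 0.278  (SMAD10)
log2(66.76/481.4) = -2.850  (DUSP10)
log2(181.5/300.4) = -0.727  (CXCL3)
log2(5620/3579) = 0.651  (CXCL12)
log2(3.441/61.49) = -4.159  (HOXA3)
The largest magnitude belongs to HOXA3.

4.159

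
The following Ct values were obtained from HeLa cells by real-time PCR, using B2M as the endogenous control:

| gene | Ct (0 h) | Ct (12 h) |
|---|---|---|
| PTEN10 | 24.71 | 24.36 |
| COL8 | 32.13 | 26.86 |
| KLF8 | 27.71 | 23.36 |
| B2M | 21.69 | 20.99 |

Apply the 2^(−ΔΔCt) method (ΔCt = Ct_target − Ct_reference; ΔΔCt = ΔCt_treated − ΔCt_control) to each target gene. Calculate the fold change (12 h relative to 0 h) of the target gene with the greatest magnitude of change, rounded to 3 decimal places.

23.752

PTEN10: ΔΔCt = (24.36−20.99) − (24.71−21.69) = 3.37 − 3.02 = 0.35; fold change = 2^-0.35 = 0.785
COL8: ΔΔCt = (26.86−20.99) − (32.13−21.69) = 5.87 − 10.44 = -4.57; fold change = 2^4.57 = 23.752
KLF8: ΔΔCt = (23.36−20.99) − (27.71−21.69) = 2.37 − 6.02 = -3.65; fold change = 2^3.65 = 12.553
COL8 has the largest |ΔΔCt| = 4.57.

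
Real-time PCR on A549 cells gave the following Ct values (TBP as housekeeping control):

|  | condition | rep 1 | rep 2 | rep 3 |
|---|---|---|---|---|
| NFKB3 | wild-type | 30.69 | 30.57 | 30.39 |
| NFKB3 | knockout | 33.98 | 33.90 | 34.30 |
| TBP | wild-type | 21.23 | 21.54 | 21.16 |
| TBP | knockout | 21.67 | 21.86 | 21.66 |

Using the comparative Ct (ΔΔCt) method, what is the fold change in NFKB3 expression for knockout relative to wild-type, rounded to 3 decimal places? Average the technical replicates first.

0.117

Mean Ct: NFKB3 wild-type 30.550; NFKB3 knockout 34.060; TBP wild-type 21.310; TBP knockout 21.730
ΔCt(wild-type) = 30.550 − 21.310 = 9.240
ΔCt(knockout) = 34.060 − 21.730 = 12.330
ΔΔCt = 12.330 − 9.240 = 3.090
Fold change = 2^(−3.090) = 0.1174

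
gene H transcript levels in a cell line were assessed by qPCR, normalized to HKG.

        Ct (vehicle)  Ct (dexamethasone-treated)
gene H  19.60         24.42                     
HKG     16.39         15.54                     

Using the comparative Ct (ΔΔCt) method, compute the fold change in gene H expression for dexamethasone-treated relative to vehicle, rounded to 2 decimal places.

0.02

ΔCt(vehicle) = 19.600 − 16.390 = 3.210
ΔCt(dexamethasone-treated) = 24.420 − 15.540 = 8.880
ΔΔCt = 8.880 − 3.210 = 5.670
Fold change = 2^(−5.670) = 0.020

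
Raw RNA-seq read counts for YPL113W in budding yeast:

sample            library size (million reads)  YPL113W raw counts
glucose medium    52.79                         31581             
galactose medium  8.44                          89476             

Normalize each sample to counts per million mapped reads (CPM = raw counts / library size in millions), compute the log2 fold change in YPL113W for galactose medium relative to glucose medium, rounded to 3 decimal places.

CPM(glucose medium) = 31581 / 52.79 = 598.2383
CPM(galactose medium) = 89476 / 8.44 = 10601.4218
Fold change = 10601.4218 / 598.2383 = 17.72107
log2(17.72107) = 4.1474

4.147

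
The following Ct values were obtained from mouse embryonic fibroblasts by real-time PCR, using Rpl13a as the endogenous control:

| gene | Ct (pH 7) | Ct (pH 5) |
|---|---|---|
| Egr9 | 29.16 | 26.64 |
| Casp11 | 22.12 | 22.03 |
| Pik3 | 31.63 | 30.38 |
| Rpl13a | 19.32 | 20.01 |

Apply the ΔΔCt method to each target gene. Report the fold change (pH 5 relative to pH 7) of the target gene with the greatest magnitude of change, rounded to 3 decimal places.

9.254

Egr9: ΔΔCt = (26.64−20.01) − (29.16−19.32) = 6.63 − 9.84 = -3.21; fold change = 2^3.21 = 9.254
Casp11: ΔΔCt = (22.03−20.01) − (22.12−19.32) = 2.02 − 2.80 = -0.78; fold change = 2^0.78 = 1.717
Pik3: ΔΔCt = (30.38−20.01) − (31.63−19.32) = 10.37 − 12.31 = -1.94; fold change = 2^1.94 = 3.837
Egr9 has the largest |ΔΔCt| = 3.21.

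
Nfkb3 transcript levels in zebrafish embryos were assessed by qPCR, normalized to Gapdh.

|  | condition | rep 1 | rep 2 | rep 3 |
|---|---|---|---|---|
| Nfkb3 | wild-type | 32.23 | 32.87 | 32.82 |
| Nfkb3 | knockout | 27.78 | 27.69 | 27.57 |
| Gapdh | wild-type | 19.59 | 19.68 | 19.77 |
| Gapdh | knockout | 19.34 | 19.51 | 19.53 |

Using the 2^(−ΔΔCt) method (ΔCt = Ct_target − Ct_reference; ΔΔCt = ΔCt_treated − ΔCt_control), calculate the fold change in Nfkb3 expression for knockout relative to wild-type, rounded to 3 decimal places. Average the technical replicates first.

Mean Ct: Nfkb3 wild-type 32.640; Nfkb3 knockout 27.680; Gapdh wild-type 19.680; Gapdh knockout 19.460
ΔCt(wild-type) = 32.640 − 19.680 = 12.960
ΔCt(knockout) = 27.680 − 19.460 = 8.220
ΔΔCt = 8.220 − 12.960 = -4.740
Fold change = 2^(−(-4.740)) = 2^4.740 = 26.7228

26.723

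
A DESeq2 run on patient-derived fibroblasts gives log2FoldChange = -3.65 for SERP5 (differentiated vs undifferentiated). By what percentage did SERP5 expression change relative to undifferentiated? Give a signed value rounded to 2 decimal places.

Fold change = 2^(-3.65) = 0.0797
Percent change = (FC − 1) × 100% = (0.0797 − 1) × 100 = -92.03%

-92.03%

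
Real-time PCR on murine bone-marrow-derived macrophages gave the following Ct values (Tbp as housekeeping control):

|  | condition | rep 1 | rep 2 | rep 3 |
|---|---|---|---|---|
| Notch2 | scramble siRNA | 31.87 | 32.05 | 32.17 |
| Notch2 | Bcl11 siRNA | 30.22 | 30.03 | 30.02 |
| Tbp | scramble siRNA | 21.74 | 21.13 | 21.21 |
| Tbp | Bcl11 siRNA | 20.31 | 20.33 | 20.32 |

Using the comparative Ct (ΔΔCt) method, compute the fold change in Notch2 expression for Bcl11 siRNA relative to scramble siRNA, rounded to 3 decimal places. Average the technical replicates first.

Mean Ct: Notch2 scramble siRNA 32.030; Notch2 Bcl11 siRNA 30.090; Tbp scramble siRNA 21.360; Tbp Bcl11 siRNA 20.320
ΔCt(scramble siRNA) = 32.030 − 21.360 = 10.670
ΔCt(Bcl11 siRNA) = 30.090 − 20.320 = 9.770
ΔΔCt = 9.770 − 10.670 = -0.900
Fold change = 2^(−(-0.900)) = 2^0.900 = 1.8661

1.866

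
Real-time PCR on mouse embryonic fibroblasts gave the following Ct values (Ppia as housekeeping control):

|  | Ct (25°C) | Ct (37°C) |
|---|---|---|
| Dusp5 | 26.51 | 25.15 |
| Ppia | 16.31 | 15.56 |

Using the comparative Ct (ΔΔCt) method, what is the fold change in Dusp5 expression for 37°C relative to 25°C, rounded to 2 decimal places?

ΔCt(25°C) = 26.510 − 16.310 = 10.200
ΔCt(37°C) = 25.150 − 15.560 = 9.590
ΔΔCt = 9.590 − 10.200 = -0.610
Fold change = 2^(−(-0.610)) = 2^0.610 = 1.526

1.53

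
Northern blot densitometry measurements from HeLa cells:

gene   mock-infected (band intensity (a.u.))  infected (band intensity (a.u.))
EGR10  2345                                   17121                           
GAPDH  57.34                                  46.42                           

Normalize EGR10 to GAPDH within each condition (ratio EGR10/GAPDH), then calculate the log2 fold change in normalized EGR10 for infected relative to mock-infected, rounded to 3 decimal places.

EGR10/GAPDH (mock-infected) = 2345 / 57.34 = 40.896
EGR10/GAPDH (infected) = 17121 / 46.42 = 368.83
Fold change = 368.83 / 40.896 = 9.0186
log2(9.0186) = 3.1729

3.173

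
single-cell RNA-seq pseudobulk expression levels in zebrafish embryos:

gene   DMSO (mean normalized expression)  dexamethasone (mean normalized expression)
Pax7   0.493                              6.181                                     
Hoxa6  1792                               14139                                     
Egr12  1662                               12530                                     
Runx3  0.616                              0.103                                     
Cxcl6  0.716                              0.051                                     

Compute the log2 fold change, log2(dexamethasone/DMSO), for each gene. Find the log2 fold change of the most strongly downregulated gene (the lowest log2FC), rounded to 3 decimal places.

log2(6.181/0.493) = 3.648  (Pax7)
log2(14139/1792) = 2.980  (Hoxa6)
log2(12530/1662) = 2.914  (Egr12)
log2(0.103/0.616) = -2.580  (Runx3)
log2(0.051/0.716) = -3.811  (Cxcl6)
Cxcl6 is most strongly downregulated.

-3.811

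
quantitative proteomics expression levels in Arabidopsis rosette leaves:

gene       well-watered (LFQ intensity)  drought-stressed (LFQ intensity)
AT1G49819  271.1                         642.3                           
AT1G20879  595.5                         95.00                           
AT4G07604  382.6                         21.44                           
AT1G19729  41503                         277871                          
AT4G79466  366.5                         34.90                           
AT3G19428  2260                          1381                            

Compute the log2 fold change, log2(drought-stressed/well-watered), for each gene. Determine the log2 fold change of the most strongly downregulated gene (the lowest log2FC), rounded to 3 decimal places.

-4.157

log2(642.3/271.1) = 1.244  (AT1G49819)
log2(95.00/595.5) = -2.648  (AT1G20879)
log2(21.44/382.6) = -4.157  (AT4G07604)
log2(277871/41503) = 2.743  (AT1G19729)
log2(34.90/366.5) = -3.393  (AT4G79466)
log2(1381/2260) = -0.711  (AT3G19428)
AT4G07604 is most strongly downregulated.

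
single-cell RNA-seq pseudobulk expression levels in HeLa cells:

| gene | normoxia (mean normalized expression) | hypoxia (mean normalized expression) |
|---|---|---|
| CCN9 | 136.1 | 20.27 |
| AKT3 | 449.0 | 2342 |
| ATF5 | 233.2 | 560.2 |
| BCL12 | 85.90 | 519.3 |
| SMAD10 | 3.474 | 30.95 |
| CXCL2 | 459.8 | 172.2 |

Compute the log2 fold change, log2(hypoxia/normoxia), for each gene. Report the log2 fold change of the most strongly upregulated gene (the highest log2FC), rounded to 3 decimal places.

3.155

log2(20.27/136.1) = -2.747  (CCN9)
log2(2342/449.0) = 2.383  (AKT3)
log2(560.2/233.2) = 1.264  (ATF5)
log2(519.3/85.90) = 2.596  (BCL12)
log2(30.95/3.474) = 3.155  (SMAD10)
log2(172.2/459.8) = -1.417  (CXCL2)
SMAD10 is most strongly upregulated.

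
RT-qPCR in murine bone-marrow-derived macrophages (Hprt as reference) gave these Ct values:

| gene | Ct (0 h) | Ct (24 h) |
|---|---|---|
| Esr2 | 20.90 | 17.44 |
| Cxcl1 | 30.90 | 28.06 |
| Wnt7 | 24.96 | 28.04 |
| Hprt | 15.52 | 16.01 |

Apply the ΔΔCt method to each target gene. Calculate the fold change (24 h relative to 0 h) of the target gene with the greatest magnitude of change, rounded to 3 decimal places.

15.455

Esr2: ΔΔCt = (17.44−16.01) − (20.90−15.52) = 1.43 − 5.38 = -3.95; fold change = 2^3.95 = 15.455
Cxcl1: ΔΔCt = (28.06−16.01) − (30.90−15.52) = 12.05 − 15.38 = -3.33; fold change = 2^3.33 = 10.056
Wnt7: ΔΔCt = (28.04−16.01) − (24.96−15.52) = 12.03 − 9.44 = 2.59; fold change = 2^-2.59 = 0.166
Esr2 has the largest |ΔΔCt| = 3.95.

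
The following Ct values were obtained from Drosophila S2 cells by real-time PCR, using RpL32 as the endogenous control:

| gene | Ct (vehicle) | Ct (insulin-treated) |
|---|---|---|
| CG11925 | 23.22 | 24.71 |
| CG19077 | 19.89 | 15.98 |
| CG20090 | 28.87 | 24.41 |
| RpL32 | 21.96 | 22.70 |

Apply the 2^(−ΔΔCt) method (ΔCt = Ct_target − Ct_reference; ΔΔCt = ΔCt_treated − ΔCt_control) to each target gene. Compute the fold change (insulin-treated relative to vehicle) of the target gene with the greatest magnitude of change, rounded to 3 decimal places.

36.758

CG11925: ΔΔCt = (24.71−22.70) − (23.22−21.96) = 2.01 − 1.26 = 0.75; fold change = 2^-0.75 = 0.595
CG19077: ΔΔCt = (15.98−22.70) − (19.89−21.96) = -6.72 − (-2.07) = -4.65; fold change = 2^4.65 = 25.107
CG20090: ΔΔCt = (24.41−22.70) − (28.87−21.96) = 1.71 − 6.91 = -5.20; fold change = 2^5.20 = 36.758
CG20090 has the largest |ΔΔCt| = 5.20.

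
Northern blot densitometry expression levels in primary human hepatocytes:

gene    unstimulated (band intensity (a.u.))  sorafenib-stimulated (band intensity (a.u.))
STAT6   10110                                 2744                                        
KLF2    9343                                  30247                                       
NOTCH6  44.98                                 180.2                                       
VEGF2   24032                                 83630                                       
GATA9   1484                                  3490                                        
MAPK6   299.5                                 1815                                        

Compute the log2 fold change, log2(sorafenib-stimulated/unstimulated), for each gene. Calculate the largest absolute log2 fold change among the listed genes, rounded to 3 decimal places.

2.599

log2(2744/10110) = -1.881  (STAT6)
log2(30247/9343) = 1.695  (KLF2)
log2(180.2/44.98) = 2.002  (NOTCH6)
log2(83630/24032) = 1.799  (VEGF2)
log2(3490/1484) = 1.234  (GATA9)
log2(1815/299.5) = 2.599  (MAPK6)
The largest magnitude belongs to MAPK6.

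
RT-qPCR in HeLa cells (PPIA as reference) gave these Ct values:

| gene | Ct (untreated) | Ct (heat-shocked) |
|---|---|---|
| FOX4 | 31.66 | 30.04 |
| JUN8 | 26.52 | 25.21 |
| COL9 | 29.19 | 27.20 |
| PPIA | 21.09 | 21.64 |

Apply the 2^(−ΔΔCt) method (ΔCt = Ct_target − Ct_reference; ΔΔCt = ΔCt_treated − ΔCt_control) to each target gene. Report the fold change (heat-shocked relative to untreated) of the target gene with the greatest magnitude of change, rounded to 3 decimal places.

FOX4: ΔΔCt = (30.04−21.64) − (31.66−21.09) = 8.40 − 10.57 = -2.17; fold change = 2^2.17 = 4.500
JUN8: ΔΔCt = (25.21−21.64) − (26.52−21.09) = 3.57 − 5.43 = -1.86; fold change = 2^1.86 = 3.630
COL9: ΔΔCt = (27.20−21.64) − (29.19−21.09) = 5.56 − 8.10 = -2.54; fold change = 2^2.54 = 5.816
COL9 has the largest |ΔΔCt| = 2.54.

5.816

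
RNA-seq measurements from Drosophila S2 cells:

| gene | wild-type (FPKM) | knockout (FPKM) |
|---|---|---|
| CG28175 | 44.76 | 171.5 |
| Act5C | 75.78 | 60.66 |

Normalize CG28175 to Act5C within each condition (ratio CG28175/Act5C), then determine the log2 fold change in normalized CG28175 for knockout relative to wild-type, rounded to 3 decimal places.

2.259

CG28175/Act5C (wild-type) = 44.76 / 75.78 = 0.59066
CG28175/Act5C (knockout) = 171.5 / 60.66 = 2.8272
Fold change = 2.8272 / 0.59066 = 4.7866
log2(4.7866) = 2.2590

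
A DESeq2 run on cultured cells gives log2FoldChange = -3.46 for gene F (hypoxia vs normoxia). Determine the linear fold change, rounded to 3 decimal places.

Fold change = 2^(-3.46) = 0.0909
That is, gene F drops to 9.1% of the normoxia level.

0.091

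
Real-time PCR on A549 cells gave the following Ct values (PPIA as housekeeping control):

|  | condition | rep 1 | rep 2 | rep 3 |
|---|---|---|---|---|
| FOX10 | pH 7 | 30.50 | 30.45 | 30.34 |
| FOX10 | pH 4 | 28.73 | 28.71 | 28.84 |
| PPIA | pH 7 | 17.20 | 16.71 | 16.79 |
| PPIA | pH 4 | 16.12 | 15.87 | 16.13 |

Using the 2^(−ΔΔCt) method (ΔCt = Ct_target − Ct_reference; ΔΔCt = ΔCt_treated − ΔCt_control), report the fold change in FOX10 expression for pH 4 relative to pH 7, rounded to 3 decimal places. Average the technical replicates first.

1.753

Mean Ct: FOX10 pH 7 30.430; FOX10 pH 4 28.760; PPIA pH 7 16.900; PPIA pH 4 16.040
ΔCt(pH 7) = 30.430 − 16.900 = 13.530
ΔCt(pH 4) = 28.760 − 16.040 = 12.720
ΔΔCt = 12.720 − 13.530 = -0.810
Fold change = 2^(−(-0.810)) = 2^0.810 = 1.7532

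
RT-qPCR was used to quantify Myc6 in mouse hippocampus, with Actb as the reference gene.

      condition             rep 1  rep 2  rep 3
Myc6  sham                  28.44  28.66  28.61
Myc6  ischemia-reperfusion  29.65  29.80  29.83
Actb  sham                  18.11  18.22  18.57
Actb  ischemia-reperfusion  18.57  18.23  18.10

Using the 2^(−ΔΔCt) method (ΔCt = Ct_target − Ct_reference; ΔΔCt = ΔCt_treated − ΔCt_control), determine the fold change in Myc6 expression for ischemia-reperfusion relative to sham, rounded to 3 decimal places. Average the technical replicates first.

Mean Ct: Myc6 sham 28.570; Myc6 ischemia-reperfusion 29.760; Actb sham 18.300; Actb ischemia-reperfusion 18.300
ΔCt(sham) = 28.570 − 18.300 = 10.270
ΔCt(ischemia-reperfusion) = 29.760 − 18.300 = 11.460
ΔΔCt = 11.460 − 10.270 = 1.190
Fold change = 2^(−1.190) = 0.4383

0.438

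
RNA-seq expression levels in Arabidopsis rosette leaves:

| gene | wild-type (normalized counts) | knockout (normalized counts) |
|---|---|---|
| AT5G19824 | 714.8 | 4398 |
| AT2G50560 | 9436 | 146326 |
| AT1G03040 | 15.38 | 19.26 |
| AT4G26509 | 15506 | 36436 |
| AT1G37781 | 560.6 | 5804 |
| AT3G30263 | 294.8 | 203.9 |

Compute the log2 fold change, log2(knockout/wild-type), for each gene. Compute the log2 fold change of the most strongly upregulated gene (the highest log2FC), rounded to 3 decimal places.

3.955

log2(4398/714.8) = 2.621  (AT5G19824)
log2(146326/9436) = 3.955  (AT2G50560)
log2(19.26/15.38) = 0.325  (AT1G03040)
log2(36436/15506) = 1.233  (AT4G26509)
log2(5804/560.6) = 3.372  (AT1G37781)
log2(203.9/294.8) = -0.532  (AT3G30263)
AT2G50560 is most strongly upregulated.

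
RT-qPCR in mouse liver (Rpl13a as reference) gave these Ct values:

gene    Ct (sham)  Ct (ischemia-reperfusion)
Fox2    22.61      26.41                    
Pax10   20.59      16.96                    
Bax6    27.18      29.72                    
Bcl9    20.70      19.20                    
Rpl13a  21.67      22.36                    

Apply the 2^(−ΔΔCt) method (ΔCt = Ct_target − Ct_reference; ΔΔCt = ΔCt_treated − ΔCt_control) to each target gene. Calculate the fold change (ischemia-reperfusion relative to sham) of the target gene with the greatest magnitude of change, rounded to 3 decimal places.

19.973

Fox2: ΔΔCt = (26.41−22.36) − (22.61−21.67) = 4.05 − 0.94 = 3.11; fold change = 2^-3.11 = 0.116
Pax10: ΔΔCt = (16.96−22.36) − (20.59−21.67) = -5.40 − (-1.08) = -4.32; fold change = 2^4.32 = 19.973
Bax6: ΔΔCt = (29.72−22.36) − (27.18−21.67) = 7.36 − 5.51 = 1.85; fold change = 2^-1.85 = 0.277
Bcl9: ΔΔCt = (19.20−22.36) − (20.70−21.67) = -3.16 − (-0.97) = -2.19; fold change = 2^2.19 = 4.563
Pax10 has the largest |ΔΔCt| = 4.32.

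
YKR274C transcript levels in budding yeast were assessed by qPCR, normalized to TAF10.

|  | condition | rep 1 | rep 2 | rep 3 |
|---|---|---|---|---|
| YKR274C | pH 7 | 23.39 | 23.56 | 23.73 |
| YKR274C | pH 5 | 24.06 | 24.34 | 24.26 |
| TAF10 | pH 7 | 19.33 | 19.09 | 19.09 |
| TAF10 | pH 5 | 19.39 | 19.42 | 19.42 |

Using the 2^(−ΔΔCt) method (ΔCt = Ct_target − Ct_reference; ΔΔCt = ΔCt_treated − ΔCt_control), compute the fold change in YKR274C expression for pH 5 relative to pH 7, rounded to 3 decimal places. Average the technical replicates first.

Mean Ct: YKR274C pH 7 23.560; YKR274C pH 5 24.220; TAF10 pH 7 19.170; TAF10 pH 5 19.410
ΔCt(pH 7) = 23.560 − 19.170 = 4.390
ΔCt(pH 5) = 24.220 − 19.410 = 4.810
ΔΔCt = 4.810 − 4.390 = 0.420
Fold change = 2^(−0.420) = 0.7474

0.747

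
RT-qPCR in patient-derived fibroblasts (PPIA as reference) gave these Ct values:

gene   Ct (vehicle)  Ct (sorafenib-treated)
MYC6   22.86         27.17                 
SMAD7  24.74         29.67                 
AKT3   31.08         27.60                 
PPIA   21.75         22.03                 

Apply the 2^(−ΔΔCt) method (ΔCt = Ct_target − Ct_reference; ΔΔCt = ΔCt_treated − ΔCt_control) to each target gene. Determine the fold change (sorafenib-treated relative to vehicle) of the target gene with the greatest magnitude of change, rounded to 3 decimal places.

0.040

MYC6: ΔΔCt = (27.17−22.03) − (22.86−21.75) = 5.14 − 1.11 = 4.03; fold change = 2^-4.03 = 0.061
SMAD7: ΔΔCt = (29.67−22.03) − (24.74−21.75) = 7.64 − 2.99 = 4.65; fold change = 2^-4.65 = 0.040
AKT3: ΔΔCt = (27.60−22.03) − (31.08−21.75) = 5.57 − 9.33 = -3.76; fold change = 2^3.76 = 13.548
SMAD7 has the largest |ΔΔCt| = 4.65.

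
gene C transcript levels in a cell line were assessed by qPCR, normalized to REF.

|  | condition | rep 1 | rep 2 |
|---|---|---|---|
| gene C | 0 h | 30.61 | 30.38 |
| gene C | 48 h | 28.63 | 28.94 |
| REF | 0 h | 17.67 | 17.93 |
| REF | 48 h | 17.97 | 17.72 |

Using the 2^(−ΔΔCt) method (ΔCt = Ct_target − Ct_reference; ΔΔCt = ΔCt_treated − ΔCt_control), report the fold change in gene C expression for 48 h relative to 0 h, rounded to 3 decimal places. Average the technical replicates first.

Mean Ct: gene C 0 h 30.495; gene C 48 h 28.785; REF 0 h 17.800; REF 48 h 17.845
ΔCt(0 h) = 30.495 − 17.800 = 12.695
ΔCt(48 h) = 28.785 − 17.845 = 10.940
ΔΔCt = 10.940 − 12.695 = -1.755
Fold change = 2^(−(-1.755)) = 2^1.755 = 3.3753

3.375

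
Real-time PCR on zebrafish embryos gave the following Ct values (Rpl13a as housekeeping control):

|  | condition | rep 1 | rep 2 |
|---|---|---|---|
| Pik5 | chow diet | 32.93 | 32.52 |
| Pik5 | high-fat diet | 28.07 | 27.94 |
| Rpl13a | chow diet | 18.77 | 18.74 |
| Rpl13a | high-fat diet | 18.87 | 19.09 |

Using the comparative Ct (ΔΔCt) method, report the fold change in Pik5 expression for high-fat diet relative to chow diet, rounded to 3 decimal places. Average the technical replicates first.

Mean Ct: Pik5 chow diet 32.725; Pik5 high-fat diet 28.005; Rpl13a chow diet 18.755; Rpl13a high-fat diet 18.980
ΔCt(chow diet) = 32.725 − 18.755 = 13.970
ΔCt(high-fat diet) = 28.005 − 18.980 = 9.025
ΔΔCt = 9.025 − 13.970 = -4.945
Fold change = 2^(−(-4.945)) = 2^4.945 = 30.8030

30.803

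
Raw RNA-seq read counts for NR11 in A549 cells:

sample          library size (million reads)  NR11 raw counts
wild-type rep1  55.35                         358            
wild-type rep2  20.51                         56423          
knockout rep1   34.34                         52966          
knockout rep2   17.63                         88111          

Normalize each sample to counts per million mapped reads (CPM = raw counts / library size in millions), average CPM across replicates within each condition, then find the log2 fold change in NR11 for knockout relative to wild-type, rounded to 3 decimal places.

CPM(wild-type rep1) = 358 / 55.35 = 6.4679
CPM(wild-type rep2) = 56423 / 20.51 = 2750.9995
CPM(knockout rep1) = 52966 / 34.34 = 1542.3995
CPM(knockout rep2) = 88111 / 17.63 = 4997.7879
mean CPM(wild-type) = 1378.7337; mean CPM(knockout) = 3270.0937
Fold change = 3270.0937 / 1378.7337 = 2.37181
log2(2.37181) = 1.2460

1.246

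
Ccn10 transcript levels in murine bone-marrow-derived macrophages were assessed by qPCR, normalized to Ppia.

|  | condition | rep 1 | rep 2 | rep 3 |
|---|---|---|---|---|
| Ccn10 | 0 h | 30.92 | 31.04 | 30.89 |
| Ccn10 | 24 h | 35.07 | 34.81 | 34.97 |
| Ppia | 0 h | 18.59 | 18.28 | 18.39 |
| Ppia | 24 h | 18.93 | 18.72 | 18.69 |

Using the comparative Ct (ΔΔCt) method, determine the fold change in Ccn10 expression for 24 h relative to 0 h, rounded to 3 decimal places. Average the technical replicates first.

Mean Ct: Ccn10 0 h 30.950; Ccn10 24 h 34.950; Ppia 0 h 18.420; Ppia 24 h 18.780
ΔCt(0 h) = 30.950 − 18.420 = 12.530
ΔCt(24 h) = 34.950 − 18.780 = 16.170
ΔΔCt = 16.170 − 12.530 = 3.640
Fold change = 2^(−3.640) = 0.0802

0.080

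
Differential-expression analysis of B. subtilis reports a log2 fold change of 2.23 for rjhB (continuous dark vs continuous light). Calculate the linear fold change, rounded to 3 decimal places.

Fold change = 2^(2.23) = 4.6913

4.691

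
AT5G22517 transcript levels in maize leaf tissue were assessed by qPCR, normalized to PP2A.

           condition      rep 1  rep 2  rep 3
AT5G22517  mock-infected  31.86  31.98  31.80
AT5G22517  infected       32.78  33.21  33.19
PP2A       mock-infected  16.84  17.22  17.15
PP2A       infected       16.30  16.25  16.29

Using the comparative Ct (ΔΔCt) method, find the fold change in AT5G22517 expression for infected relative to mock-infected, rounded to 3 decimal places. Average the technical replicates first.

Mean Ct: AT5G22517 mock-infected 31.880; AT5G22517 infected 33.060; PP2A mock-infected 17.070; PP2A infected 16.280
ΔCt(mock-infected) = 31.880 − 17.070 = 14.810
ΔCt(infected) = 33.060 − 16.280 = 16.780
ΔΔCt = 16.780 − 14.810 = 1.970
Fold change = 2^(−1.970) = 0.2553

0.255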